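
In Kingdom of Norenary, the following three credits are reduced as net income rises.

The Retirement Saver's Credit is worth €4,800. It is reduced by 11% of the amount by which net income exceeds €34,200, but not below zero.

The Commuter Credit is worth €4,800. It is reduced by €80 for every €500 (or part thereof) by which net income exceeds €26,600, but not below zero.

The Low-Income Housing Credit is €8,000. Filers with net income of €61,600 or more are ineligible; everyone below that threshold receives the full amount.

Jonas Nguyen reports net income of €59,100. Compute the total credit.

€10,061

Retirement Saver's Credit: 11% of the €24,900 excess over €34,200 is €2,739; credit = €4,800 − €2,739 = €2,061.
Commuter Credit: income exceeds €26,600 by €32,500 → 65 increments × €80 = €5,200 ≥ base, so the credit is €0.
Low-Income Housing Credit: €59,100 is below the €61,600 cutoff, so the full €8,000 applies.
Total: €2,061 + €0 + €8,000 = €10,061.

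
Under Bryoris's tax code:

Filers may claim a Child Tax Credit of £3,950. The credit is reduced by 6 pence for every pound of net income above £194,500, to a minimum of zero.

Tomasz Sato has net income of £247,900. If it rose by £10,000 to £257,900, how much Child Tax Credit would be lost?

£600

At £247,900 — 6% of the £53,400 excess over £194,500 is £3,204; credit = £3,950 − £3,204 = £746.
At £257,900 — 6% of the £63,400 excess over £194,500 is £3,804; credit = £3,950 − £3,804 = £146.
Lost: £746 − £146 = £600.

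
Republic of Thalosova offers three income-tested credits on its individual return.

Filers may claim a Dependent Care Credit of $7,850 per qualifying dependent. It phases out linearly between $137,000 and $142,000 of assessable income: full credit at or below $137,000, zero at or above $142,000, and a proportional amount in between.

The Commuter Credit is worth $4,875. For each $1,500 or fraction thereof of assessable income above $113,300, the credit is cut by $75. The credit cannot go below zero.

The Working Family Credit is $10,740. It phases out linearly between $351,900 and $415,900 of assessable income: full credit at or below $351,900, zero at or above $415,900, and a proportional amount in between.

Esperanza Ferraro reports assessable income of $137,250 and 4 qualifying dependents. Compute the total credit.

$44,245

Dependent Care Credit: base = 4 × $7,850 = $31,400. $137,250 is $250 into a $5,000 phase-out range, leaving 4,750/5,000 of the credit: $31,400 × 4,750/5,000 = $29,830.
Commuter Credit: income exceeds $113,300 by $23,950, which is 16 full-or-partial $1,500 increments; reduction = 16 × $75 = $1,200, leaving $3,675.
Working Family Credit: $137,250 is at or below the $351,900 threshold, so the full $10,740 applies.
Total: $29,830 + $3,675 + $10,740 = $44,245.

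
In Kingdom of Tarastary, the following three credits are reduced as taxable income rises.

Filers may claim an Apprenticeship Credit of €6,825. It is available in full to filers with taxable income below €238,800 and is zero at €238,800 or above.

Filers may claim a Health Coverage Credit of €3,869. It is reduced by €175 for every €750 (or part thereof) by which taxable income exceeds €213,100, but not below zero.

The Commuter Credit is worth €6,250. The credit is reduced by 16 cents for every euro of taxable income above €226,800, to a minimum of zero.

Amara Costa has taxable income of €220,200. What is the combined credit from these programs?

€15,194

Apprenticeship Credit: €220,200 is below the €238,800 cutoff, so the full €6,825 applies.
Health Coverage Credit: income exceeds €213,100 by €7,100, which is 10 full-or-partial €750 increments; reduction = 10 × €175 = €1,750, leaving €2,119.
Commuter Credit: €220,200 is at or below the €226,800 threshold, so the full €6,250 applies.
Total: €6,825 + €2,119 + €6,250 = €15,194.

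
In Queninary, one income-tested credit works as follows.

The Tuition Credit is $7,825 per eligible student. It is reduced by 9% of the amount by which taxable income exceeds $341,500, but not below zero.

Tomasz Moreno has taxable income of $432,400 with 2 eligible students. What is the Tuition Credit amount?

$7,469

Tuition Credit: base = 2 × $7,825 = $15,650. 9% of the $90,900 excess over $341,500 is $8,181; credit = $15,650 − $8,181 = $7,469.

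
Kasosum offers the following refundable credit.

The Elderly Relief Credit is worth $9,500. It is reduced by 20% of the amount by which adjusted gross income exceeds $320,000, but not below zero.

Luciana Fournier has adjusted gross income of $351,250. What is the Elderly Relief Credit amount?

Elderly Relief Credit: 20% of the $31,250 excess over $320,000 is $6,250; credit = $9,500 − $6,250 = $3,250.

$3,250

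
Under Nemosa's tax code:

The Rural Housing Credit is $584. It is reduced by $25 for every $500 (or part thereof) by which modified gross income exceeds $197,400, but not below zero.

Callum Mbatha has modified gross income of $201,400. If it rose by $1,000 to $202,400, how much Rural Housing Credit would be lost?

At $201,400 — income exceeds $197,400 by $4,000, which is 8 full-or-partial $500 increments; reduction = 8 × $25 = $200, leaving $384.
At $202,400 — income exceeds $197,400 by $5,000, which is 10 full-or-partial $500 increments; reduction = 10 × $25 = $250, leaving $334.
Lost: $384 − $334 = $50.

$50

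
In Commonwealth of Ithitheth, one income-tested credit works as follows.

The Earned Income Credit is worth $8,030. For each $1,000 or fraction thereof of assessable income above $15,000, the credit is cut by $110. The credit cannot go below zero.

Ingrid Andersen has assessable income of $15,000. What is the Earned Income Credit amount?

$8,030

Earned Income Credit: $15,000 is at or below the $15,000 threshold, so the full $8,030 applies.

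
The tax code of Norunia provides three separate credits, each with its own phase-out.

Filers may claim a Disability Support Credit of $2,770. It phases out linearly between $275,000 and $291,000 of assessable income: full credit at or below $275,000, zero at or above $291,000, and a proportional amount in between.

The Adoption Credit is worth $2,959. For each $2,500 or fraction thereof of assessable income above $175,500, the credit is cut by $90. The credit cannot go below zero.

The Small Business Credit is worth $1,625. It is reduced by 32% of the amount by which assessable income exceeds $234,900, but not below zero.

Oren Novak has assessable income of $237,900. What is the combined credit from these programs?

$4,144

Disability Support Credit: $237,900 is at or below the $275,000 threshold, so the full $2,770 applies.
Adoption Credit: income exceeds $175,500 by $62,400, which is 25 full-or-partial $2,500 increments; reduction = 25 × $90 = $2,250, leaving $709.
Small Business Credit: 32% of the $3,000 excess over $234,900 is $960; credit = $1,625 − $960 = $665.
Total: $2,770 + $709 + $665 = $4,144.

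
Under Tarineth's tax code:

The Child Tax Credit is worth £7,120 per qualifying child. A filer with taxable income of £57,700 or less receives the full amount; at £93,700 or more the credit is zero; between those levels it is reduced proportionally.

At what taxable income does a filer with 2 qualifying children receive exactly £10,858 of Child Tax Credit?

£66,250

Full credit = 2 × £7,120 = £14,240.
£10,858 is 10,858/14,240 of the full £14,240, so 3,382/14,240 of the £36,000 range has been used: income = £57,700 + £36,000 × 3,382/14,240 = £66,250.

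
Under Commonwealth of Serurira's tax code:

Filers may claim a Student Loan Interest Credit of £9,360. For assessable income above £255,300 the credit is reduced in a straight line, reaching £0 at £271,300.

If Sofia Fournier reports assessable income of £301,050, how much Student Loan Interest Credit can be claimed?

Student Loan Interest Credit: £301,050 is at or above £271,300, so the credit is £0.

£0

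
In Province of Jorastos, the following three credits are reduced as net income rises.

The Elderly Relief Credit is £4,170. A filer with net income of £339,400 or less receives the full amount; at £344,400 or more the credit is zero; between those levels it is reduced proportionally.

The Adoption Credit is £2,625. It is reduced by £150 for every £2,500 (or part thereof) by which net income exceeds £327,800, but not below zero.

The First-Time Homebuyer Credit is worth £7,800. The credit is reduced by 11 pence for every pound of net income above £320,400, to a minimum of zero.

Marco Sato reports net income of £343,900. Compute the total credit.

£7,207

Elderly Relief Credit: £343,900 is £4,500 into a £5,000 phase-out range, leaving 500/5,000 of the credit: £4,170 × 500/5,000 = £417.
Adoption Credit: income exceeds £327,800 by £16,100, which is 7 full-or-partial £2,500 increments; reduction = 7 × £150 = £1,050, leaving £1,575.
First-Time Homebuyer Credit: 11% of the £23,500 excess over £320,400 is £2,585; credit = £7,800 − £2,585 = £5,215.
Total: £417 + £1,575 + £5,215 = £7,207.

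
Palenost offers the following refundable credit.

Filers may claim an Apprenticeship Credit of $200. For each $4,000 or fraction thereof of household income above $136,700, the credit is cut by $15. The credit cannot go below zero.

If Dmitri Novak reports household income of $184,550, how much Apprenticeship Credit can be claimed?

$20

Apprenticeship Credit: income exceeds $136,700 by $47,850, which is 12 full-or-partial $4,000 increments; reduction = 12 × $15 = $180, leaving $20.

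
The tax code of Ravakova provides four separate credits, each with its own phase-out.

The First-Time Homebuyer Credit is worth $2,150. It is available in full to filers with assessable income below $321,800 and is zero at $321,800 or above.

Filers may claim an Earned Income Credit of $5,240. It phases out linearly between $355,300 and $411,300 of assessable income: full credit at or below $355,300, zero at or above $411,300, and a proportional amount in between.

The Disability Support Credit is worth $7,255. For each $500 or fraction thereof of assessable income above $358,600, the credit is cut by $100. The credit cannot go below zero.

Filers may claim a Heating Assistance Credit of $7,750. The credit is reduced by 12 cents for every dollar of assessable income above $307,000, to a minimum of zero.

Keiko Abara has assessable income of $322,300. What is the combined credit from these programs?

$18,409

First-Time Homebuyer Credit: $322,300 meets or exceeds the $321,800 cutoff, so the credit is $0.
Earned Income Credit: $322,300 is at or below the $355,300 threshold, so the full $5,240 applies.
Disability Support Credit: $322,300 is at or below the $358,600 threshold, so the full $7,255 applies.
Heating Assistance Credit: 12% of the $15,300 excess over $307,000 is $1,836; credit = $7,750 − $1,836 = $5,914.
Total: $0 + $5,240 + $7,255 + $5,914 = $18,409.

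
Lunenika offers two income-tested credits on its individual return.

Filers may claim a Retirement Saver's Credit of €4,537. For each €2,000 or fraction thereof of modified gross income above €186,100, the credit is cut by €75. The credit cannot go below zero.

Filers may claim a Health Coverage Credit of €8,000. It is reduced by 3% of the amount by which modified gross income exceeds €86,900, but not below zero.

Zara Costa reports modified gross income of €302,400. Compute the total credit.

Retirement Saver's Credit: income exceeds €186,100 by €116,300, which is 59 full-or-partial €2,000 increments; reduction = 59 × €75 = €4,425, leaving €112.
Health Coverage Credit: 3% of the €215,500 excess over €86,900 is €6,465; credit = €8,000 − €6,465 = €1,535.
Total: €112 + €1,535 = €1,647.

€1,647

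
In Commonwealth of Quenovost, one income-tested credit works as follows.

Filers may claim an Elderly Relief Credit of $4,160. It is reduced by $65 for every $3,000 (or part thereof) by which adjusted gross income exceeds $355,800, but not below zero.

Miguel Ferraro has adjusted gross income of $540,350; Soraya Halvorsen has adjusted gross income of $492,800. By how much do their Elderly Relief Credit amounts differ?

$1,040

Miguel ($540,350): Elderly Relief Credit: income exceeds $355,800 by $184,550, which is 62 full-or-partial $3,000 increments; reduction = 62 × $65 = $4,030, leaving $130.
Soraya ($492,800): Elderly Relief Credit: income exceeds $355,800 by $137,000, which is 46 full-or-partial $3,000 increments; reduction = 46 × $65 = $2,990, leaving $1,170.
Difference: |$130 − $1,170| = $1,040.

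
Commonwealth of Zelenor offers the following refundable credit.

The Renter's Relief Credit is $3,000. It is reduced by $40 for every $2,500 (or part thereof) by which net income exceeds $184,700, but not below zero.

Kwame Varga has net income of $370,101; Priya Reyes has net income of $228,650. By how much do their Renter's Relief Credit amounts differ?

Kwame ($370,101): Renter's Relief Credit: income exceeds $184,700 by $185,401 → 75 increments × $40 = $3,000 ≥ base, so the credit is $0.
Priya ($228,650): Renter's Relief Credit: income exceeds $184,700 by $43,950, which is 18 full-or-partial $2,500 increments; reduction = 18 × $40 = $720, leaving $2,280.
Difference: |$0 − $2,280| = $2,280.

$2,280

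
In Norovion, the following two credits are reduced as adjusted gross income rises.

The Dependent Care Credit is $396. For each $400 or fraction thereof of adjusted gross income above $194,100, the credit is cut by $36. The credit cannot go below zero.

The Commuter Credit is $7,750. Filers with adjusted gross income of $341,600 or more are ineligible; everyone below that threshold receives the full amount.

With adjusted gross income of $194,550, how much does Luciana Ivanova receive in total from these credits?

$8,074

Dependent Care Credit: income exceeds $194,100 by $450, which is 2 full-or-partial $400 increments; reduction = 2 × $36 = $72, leaving $324.
Commuter Credit: $194,550 is below the $341,600 cutoff, so the full $7,750 applies.
Total: $324 + $7,750 = $8,074.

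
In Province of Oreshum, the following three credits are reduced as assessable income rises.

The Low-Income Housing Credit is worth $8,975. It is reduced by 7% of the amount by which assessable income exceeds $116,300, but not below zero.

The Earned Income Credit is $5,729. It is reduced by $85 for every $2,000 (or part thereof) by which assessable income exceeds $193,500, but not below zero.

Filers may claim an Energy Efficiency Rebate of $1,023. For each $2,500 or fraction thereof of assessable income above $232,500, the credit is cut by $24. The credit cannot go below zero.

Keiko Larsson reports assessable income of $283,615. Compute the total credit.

$2,338

Low-Income Housing Credit: 7% of the $167,315 excess over $116,300 is $11,712.05 ≥ base, so the credit is $0.
Earned Income Credit: income exceeds $193,500 by $90,115, which is 46 full-or-partial $2,000 increments; reduction = 46 × $85 = $3,910, leaving $1,819.
Energy Efficiency Rebate: income exceeds $232,500 by $51,115, which is 21 full-or-partial $2,500 increments; reduction = 21 × $24 = $504, leaving $519.
Total: $0 + $1,819 + $519 = $2,338.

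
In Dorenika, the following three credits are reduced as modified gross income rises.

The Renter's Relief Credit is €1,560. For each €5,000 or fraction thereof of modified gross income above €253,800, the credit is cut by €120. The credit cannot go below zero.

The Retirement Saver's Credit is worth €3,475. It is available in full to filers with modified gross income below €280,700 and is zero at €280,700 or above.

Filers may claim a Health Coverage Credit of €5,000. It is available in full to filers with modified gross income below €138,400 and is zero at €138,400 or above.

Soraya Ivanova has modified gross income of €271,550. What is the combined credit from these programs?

€4,555

Renter's Relief Credit: income exceeds €253,800 by €17,750, which is 4 full-or-partial €5,000 increments; reduction = 4 × €120 = €480, leaving €1,080.
Retirement Saver's Credit: €271,550 is below the €280,700 cutoff, so the full €3,475 applies.
Health Coverage Credit: €271,550 meets or exceeds the €138,400 cutoff, so the credit is €0.
Total: €1,080 + €3,475 + €0 = €4,555.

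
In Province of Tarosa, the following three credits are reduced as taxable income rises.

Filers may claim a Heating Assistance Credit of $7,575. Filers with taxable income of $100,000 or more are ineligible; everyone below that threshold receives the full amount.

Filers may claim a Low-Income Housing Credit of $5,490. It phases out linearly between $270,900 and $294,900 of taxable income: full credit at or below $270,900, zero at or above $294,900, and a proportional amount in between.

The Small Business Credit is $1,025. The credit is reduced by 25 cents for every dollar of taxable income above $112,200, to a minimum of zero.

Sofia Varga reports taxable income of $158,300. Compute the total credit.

$5,490

Heating Assistance Credit: $158,300 meets or exceeds the $100,000 cutoff, so the credit is $0.
Low-Income Housing Credit: $158,300 is at or below the $270,900 threshold, so the full $5,490 applies.
Small Business Credit: 25% of the $46,100 excess over $112,200 is $11,525 ≥ base, so the credit is $0.
Total: $0 + $5,490 + $0 = $5,490.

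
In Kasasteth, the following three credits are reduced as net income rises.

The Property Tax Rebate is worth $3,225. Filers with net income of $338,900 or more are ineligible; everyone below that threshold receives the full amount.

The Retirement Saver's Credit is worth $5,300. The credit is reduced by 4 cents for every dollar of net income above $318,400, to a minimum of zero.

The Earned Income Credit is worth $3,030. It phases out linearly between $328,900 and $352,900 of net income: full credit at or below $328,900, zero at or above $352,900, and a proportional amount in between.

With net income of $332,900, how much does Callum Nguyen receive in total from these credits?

Property Tax Rebate: $332,900 is below the $338,900 cutoff, so the full $3,225 applies.
Retirement Saver's Credit: 4% of the $14,500 excess over $318,400 is $580; credit = $5,300 − $580 = $4,720.
Earned Income Credit: $332,900 is $4,000 into a $24,000 phase-out range, leaving 20,000/24,000 of the credit: $3,030 × 20,000/24,000 = $2,525.
Total: $3,225 + $4,720 + $2,525 = $10,470.

$10,470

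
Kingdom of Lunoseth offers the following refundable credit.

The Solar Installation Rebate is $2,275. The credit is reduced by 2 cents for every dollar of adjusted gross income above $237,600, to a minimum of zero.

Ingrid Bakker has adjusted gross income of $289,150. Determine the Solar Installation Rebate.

$1,244

Solar Installation Rebate: 2% of the $51,550 excess over $237,600 is $1,031; credit = $2,275 − $1,031 = $1,244.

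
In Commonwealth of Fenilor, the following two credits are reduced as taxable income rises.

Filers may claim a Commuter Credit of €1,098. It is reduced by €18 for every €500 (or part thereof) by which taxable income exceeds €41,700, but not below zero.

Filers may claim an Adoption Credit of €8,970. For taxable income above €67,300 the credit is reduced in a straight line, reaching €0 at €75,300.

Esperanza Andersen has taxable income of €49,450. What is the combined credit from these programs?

€9,780

Commuter Credit: income exceeds €41,700 by €7,750, which is 16 full-or-partial €500 increments; reduction = 16 × €18 = €288, leaving €810.
Adoption Credit: €49,450 is at or below the €67,300 threshold, so the full €8,970 applies.
Total: €810 + €8,970 = €9,780.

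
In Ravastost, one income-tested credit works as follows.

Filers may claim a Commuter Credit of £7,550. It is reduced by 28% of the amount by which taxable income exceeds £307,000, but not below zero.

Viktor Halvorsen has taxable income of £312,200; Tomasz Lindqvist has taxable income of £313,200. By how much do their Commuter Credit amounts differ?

£280

Viktor (£312,200): Commuter Credit: 28% of the £5,200 excess over £307,000 is £1,456; credit = £7,550 − £1,456 = £6,094.
Tomasz (£313,200): Commuter Credit: 28% of the £6,200 excess over £307,000 is £1,736; credit = £7,550 − £1,736 = £5,814.
Difference: |£6,094 − £5,814| = £280.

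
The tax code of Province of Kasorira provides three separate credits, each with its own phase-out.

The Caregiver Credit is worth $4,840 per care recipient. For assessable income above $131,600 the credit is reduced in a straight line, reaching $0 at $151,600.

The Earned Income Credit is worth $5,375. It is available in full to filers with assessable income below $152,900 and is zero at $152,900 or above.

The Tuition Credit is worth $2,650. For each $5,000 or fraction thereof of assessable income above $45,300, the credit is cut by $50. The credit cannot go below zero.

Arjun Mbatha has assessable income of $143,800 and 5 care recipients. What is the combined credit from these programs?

$16,463

Caregiver Credit: base = 5 × $4,840 = $24,200. $143,800 is $12,200 into a $20,000 phase-out range, leaving 7,800/20,000 of the credit: $24,200 × 7,800/20,000 = $9,438.
Earned Income Credit: $143,800 is below the $152,900 cutoff, so the full $5,375 applies.
Tuition Credit: income exceeds $45,300 by $98,500, which is 20 full-or-partial $5,000 increments; reduction = 20 × $50 = $1,000, leaving $1,650.
Total: $9,438 + $5,375 + $1,650 = $16,463.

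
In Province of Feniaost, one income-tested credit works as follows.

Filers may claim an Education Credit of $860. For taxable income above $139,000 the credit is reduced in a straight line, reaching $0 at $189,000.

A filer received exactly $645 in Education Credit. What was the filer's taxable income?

$645 is 645/860 of the full $860, so 215/860 of the $50,000 range has been used: income = $139,000 + $50,000 × 215/860 = $151,500.

$151,500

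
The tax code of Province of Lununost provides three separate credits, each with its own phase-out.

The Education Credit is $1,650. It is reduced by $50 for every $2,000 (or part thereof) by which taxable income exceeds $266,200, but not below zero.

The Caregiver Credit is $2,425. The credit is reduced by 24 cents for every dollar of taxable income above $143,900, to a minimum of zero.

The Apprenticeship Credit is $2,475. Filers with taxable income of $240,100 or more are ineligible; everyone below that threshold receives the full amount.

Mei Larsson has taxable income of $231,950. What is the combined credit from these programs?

Education Credit: $231,950 is at or below the $266,200 threshold, so the full $1,650 applies.
Caregiver Credit: 24% of the $88,050 excess over $143,900 is $21,132 ≥ base, so the credit is $0.
Apprenticeship Credit: $231,950 is below the $240,100 cutoff, so the full $2,475 applies.
Total: $1,650 + $0 + $2,475 = $4,125.

$4,125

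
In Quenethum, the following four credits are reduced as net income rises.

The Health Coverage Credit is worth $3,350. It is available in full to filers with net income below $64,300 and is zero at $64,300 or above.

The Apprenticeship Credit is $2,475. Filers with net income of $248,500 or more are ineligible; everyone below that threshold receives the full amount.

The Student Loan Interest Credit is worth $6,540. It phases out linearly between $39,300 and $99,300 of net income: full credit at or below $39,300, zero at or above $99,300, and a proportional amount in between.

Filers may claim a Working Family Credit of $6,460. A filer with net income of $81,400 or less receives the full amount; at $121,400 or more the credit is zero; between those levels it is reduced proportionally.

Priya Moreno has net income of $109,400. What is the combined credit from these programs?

$4,413

Health Coverage Credit: $109,400 meets or exceeds the $64,300 cutoff, so the credit is $0.
Apprenticeship Credit: $109,400 is below the $248,500 cutoff, so the full $2,475 applies.
Student Loan Interest Credit: $109,400 is at or above $99,300, so the credit is $0.
Working Family Credit: $109,400 is $28,000 into a $40,000 phase-out range, leaving 12,000/40,000 of the credit: $6,460 × 12,000/40,000 = $1,938.
Total: $0 + $2,475 + $0 + $1,938 = $4,413.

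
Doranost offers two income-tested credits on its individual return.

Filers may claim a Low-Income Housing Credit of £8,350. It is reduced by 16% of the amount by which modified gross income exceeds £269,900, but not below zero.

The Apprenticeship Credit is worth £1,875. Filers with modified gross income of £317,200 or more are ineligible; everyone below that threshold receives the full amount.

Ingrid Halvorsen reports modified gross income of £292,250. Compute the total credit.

Low-Income Housing Credit: 16% of the £22,350 excess over £269,900 is £3,576; credit = £8,350 − £3,576 = £4,774.
Apprenticeship Credit: £292,250 is below the £317,200 cutoff, so the full £1,875 applies.
Total: £4,774 + £1,875 = £6,649.

£6,649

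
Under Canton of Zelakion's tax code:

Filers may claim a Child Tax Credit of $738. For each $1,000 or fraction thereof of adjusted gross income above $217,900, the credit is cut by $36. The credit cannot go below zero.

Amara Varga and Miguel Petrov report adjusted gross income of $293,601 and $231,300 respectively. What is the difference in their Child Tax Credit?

$234

Amara ($293,601): Child Tax Credit: income exceeds $217,900 by $75,701 → 76 increments × $36 = $2,736 ≥ base, so the credit is $0.
Miguel ($231,300): Child Tax Credit: income exceeds $217,900 by $13,400, which is 14 full-or-partial $1,000 increments; reduction = 14 × $36 = $504, leaving $234.
Difference: |$0 − $234| = $234.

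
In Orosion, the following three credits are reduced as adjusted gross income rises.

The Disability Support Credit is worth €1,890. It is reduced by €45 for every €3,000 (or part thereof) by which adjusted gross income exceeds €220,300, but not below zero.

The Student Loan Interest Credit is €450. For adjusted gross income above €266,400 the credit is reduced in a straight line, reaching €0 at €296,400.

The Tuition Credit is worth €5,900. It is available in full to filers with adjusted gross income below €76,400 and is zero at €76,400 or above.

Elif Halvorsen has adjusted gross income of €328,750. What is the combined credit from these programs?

€225

Disability Support Credit: income exceeds €220,300 by €108,450, which is 37 full-or-partial €3,000 increments; reduction = 37 × €45 = €1,665, leaving €225.
Student Loan Interest Credit: €328,750 is at or above €296,400, so the credit is €0.
Tuition Credit: €328,750 meets or exceeds the €76,400 cutoff, so the credit is €0.
Total: €225 + €0 + €0 = €225.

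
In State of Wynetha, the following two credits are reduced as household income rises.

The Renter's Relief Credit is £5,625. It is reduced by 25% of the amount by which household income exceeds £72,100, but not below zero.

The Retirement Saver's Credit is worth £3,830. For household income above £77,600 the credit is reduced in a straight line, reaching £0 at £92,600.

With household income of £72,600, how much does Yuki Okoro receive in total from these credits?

Renter's Relief Credit: 25% of the £500 excess over £72,100 is £125; credit = £5,625 − £125 = £5,500.
Retirement Saver's Credit: £72,600 is at or below the £77,600 threshold, so the full £3,830 applies.
Total: £5,500 + £3,830 = £9,330.

£9,330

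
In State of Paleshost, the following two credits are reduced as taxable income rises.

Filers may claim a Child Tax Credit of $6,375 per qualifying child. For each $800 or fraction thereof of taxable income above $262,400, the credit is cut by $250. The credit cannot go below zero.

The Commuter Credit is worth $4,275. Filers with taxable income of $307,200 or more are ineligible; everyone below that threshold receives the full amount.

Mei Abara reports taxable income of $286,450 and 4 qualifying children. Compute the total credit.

$22,025

Child Tax Credit: base = 4 × $6,375 = $25,500. income exceeds $262,400 by $24,050, which is 31 full-or-partial $800 increments; reduction = 31 × $250 = $7,750, leaving $17,750.
Commuter Credit: $286,450 is below the $307,200 cutoff, so the full $4,275 applies.
Total: $17,750 + $4,275 = $22,025.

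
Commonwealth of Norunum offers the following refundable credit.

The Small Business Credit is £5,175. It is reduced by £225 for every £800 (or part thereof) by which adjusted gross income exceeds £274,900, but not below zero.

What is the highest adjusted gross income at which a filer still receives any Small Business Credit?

£292,500

After 22 increments the reduction is 22 × £225 = £4,950, leaving £225; one more increment wipes it out. Increment 22 ends at excess 22 × £800 = £17,600, so the highest qualifying income is £274,900 + £17,600 = £292,500.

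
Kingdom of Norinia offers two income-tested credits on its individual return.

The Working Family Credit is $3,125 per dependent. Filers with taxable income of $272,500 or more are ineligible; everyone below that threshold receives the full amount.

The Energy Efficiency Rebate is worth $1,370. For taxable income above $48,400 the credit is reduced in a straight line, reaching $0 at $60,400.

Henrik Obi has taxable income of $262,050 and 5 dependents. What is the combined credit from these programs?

$15,625

Working Family Credit: base = 5 × $3,125 = $15,625. $262,050 is below the $272,500 cutoff, so the full $15,625 applies.
Energy Efficiency Rebate: $262,050 is at or above $60,400, so the credit is $0.
Total: $15,625 + $0 = $15,625.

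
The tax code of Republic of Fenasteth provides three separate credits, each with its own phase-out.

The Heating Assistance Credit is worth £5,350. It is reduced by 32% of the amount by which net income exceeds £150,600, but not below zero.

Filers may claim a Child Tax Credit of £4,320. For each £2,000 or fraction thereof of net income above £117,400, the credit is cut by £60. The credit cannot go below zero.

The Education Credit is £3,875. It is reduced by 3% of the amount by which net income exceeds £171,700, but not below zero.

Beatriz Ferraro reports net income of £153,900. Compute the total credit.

£11,349

Heating Assistance Credit: 32% of the £3,300 excess over £150,600 is £1,056; credit = £5,350 − £1,056 = £4,294.
Child Tax Credit: income exceeds £117,400 by £36,500, which is 19 full-or-partial £2,000 increments; reduction = 19 × £60 = £1,140, leaving £3,180.
Education Credit: £153,900 is at or below the £171,700 threshold, so the full £3,875 applies.
Total: £4,294 + £3,180 + £3,875 = £11,349.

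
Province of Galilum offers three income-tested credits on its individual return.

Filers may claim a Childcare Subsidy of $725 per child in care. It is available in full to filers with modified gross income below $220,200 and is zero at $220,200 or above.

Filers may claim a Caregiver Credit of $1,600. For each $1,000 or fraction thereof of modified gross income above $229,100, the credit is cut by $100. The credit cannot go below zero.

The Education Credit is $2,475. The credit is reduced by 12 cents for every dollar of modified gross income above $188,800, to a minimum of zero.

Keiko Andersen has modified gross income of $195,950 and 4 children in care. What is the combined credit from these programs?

$6,117

Childcare Subsidy: base = 4 × $725 = $2,900. $195,950 is below the $220,200 cutoff, so the full $2,900 applies.
Caregiver Credit: $195,950 is at or below the $229,100 threshold, so the full $1,600 applies.
Education Credit: 12% of the $7,150 excess over $188,800 is $858; credit = $2,475 − $858 = $1,617.
Total: $2,900 + $1,600 + $1,617 = $6,117.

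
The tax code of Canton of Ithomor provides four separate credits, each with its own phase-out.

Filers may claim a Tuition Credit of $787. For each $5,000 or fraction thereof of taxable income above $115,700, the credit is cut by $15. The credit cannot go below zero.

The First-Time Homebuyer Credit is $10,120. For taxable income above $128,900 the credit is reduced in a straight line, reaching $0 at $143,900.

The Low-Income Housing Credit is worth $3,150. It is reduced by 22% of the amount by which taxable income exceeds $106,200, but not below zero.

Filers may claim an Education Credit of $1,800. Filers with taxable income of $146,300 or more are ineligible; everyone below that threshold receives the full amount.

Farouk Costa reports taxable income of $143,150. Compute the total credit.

$3,003

Tuition Credit: income exceeds $115,700 by $27,450, which is 6 full-or-partial $5,000 increments; reduction = 6 × $15 = $90, leaving $697.
First-Time Homebuyer Credit: $143,150 is $14,250 into a $15,000 phase-out range, leaving 750/15,000 of the credit: $10,120 × 750/15,000 = $506.
Low-Income Housing Credit: 22% of the $36,950 excess over $106,200 is $8,129 ≥ base, so the credit is $0.
Education Credit: $143,150 is below the $146,300 cutoff, so the full $1,800 applies.
Total: $697 + $506 + $0 + $1,800 = $3,003.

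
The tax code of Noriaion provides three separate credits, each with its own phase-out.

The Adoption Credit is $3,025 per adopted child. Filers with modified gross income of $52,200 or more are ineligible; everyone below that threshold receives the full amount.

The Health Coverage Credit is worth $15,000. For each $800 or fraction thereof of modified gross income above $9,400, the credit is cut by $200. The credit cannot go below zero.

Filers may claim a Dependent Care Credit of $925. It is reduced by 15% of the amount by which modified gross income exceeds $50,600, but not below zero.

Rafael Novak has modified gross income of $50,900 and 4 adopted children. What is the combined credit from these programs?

Adoption Credit: base = 4 × $3,025 = $12,100. $50,900 is below the $52,200 cutoff, so the full $12,100 applies.
Health Coverage Credit: income exceeds $9,400 by $41,500, which is 52 full-or-partial $800 increments; reduction = 52 × $200 = $10,400, leaving $4,600.
Dependent Care Credit: 15% of the $300 excess over $50,600 is $45; credit = $925 − $45 = $880.
Total: $12,100 + $4,600 + $880 = $17,580.

$17,580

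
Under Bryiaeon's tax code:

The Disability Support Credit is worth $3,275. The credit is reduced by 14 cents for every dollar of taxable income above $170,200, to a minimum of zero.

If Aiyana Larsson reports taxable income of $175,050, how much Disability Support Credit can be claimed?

Disability Support Credit: 14% of the $4,850 excess over $170,200 is $679; credit = $3,275 − $679 = $2,596.

$2,596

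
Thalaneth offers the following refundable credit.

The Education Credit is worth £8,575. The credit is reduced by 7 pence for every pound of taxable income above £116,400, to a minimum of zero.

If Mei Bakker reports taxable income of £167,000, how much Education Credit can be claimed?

Education Credit: 7% of the £50,600 excess over £116,400 is £3,542; credit = £8,575 − £3,542 = £5,033.

£5,033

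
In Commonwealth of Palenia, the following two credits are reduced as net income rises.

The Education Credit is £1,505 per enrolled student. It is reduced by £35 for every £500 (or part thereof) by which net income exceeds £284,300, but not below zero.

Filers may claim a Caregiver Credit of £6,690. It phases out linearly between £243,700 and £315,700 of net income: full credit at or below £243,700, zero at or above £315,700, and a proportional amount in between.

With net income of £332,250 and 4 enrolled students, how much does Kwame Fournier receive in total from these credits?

£2,660

Education Credit: base = 4 × £1,505 = £6,020. income exceeds £284,300 by £47,950, which is 96 full-or-partial £500 increments; reduction = 96 × £35 = £3,360, leaving £2,660.
Caregiver Credit: £332,250 is at or above £315,700, so the credit is £0.
Total: £2,660 + £0 = £2,660.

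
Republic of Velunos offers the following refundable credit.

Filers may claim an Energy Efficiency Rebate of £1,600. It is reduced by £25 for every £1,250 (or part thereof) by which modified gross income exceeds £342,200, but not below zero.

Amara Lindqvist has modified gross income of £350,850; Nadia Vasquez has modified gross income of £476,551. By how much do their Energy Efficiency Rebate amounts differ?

£1,425

Amara (£350,850): Energy Efficiency Rebate: income exceeds £342,200 by £8,650, which is 7 full-or-partial £1,250 increments; reduction = 7 × £25 = £175, leaving £1,425.
Nadia (£476,551): Energy Efficiency Rebate: income exceeds £342,200 by £134,351 → 108 increments × £25 = £2,700 ≥ base, so the credit is £0.
Difference: |£1,425 − £0| = £1,425.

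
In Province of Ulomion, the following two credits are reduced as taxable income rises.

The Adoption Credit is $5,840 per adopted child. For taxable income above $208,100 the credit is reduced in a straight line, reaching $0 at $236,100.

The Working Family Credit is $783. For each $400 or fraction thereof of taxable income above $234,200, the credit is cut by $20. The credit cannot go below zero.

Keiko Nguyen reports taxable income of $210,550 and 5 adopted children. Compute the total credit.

$27,428

Adoption Credit: base = 5 × $5,840 = $29,200. $210,550 is $2,450 into a $28,000 phase-out range, leaving 25,550/28,000 of the credit: $29,200 × 25,550/28,000 = $26,645.
Working Family Credit: $210,550 is at or below the $234,200 threshold, so the full $783 applies.
Total: $26,645 + $783 = $27,428.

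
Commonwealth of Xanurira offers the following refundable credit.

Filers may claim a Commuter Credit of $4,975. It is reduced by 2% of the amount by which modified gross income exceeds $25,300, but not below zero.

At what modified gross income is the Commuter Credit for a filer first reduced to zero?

The credit falls by 2% of each dollar above $25,300, so it reaches zero when the excess is $4,975 / 2% = $248,750: income = $25,300 + $248,750 = $274,050.

$274,050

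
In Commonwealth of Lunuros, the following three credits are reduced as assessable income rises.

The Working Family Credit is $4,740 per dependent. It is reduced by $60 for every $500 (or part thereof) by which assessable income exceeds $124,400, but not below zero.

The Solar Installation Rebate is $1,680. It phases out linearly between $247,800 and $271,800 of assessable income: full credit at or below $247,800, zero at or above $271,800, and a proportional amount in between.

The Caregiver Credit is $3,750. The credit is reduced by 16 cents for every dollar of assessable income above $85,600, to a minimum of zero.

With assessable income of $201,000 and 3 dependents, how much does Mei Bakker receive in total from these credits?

Working Family Credit: base = 3 × $4,740 = $14,220. income exceeds $124,400 by $76,600, which is 154 full-or-partial $500 increments; reduction = 154 × $60 = $9,240, leaving $4,980.
Solar Installation Rebate: $201,000 is at or below the $247,800 threshold, so the full $1,680 applies.
Caregiver Credit: 16% of the $115,400 excess over $85,600 is $18,464 ≥ base, so the credit is $0.
Total: $4,980 + $1,680 + $0 = $6,660.

$6,660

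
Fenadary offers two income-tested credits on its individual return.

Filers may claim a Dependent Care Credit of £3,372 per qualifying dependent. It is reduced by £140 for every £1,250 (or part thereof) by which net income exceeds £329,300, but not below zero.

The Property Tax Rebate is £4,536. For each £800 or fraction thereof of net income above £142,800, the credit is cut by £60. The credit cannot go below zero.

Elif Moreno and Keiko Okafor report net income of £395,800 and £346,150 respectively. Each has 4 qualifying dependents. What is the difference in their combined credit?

£5,600

Elif (£395,800): Dependent Care Credit: base = 4 × £3,372 = £13,488. income exceeds £329,300 by £66,500, which is 54 full-or-partial £1,250 increments; reduction = 54 × £140 = £7,560, leaving £5,928. Property Tax Rebate: income exceeds £142,800 by £253,000 → 317 increments × £60 = £19,020 ≥ base, so the credit is £0. total £5,928 + £0 = £5,928
Keiko (£346,150): Dependent Care Credit: base = 4 × £3,372 = £13,488. income exceeds £329,300 by £16,850, which is 14 full-or-partial £1,250 increments; reduction = 14 × £140 = £1,960, leaving £11,528. Property Tax Rebate: income exceeds £142,800 by £203,350 → 255 increments × £60 = £15,300 ≥ base, so the credit is £0. total £11,528 + £0 = £11,528
Difference: |£5,928 − £11,528| = £5,600.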